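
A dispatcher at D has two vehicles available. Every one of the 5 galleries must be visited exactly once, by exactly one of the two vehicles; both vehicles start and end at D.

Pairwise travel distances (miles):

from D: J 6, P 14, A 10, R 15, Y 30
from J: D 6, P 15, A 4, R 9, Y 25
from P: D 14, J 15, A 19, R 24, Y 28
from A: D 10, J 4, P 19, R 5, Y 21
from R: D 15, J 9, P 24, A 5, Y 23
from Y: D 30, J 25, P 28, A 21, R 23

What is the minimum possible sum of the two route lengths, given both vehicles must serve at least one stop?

Check every non-empty split of the stops between the two vehicles; for each half take its own optimal tour:
  {J} + {P, A, R, Y}: 12 + 80 = 92
  {P} + {J, A, R, Y}: 28 + 68 = 96
  {J, P} + {A, R, Y}: 35 + 68 = 103
  {A} + {J, P, R, Y}: 20 + 80 = 100
  {J, A} + {P, R, Y}: 20 + 80 = 100
  {P, A} + {J, R, Y}: 43 + 68 = 111
  … (15 splits in total)
Best: vehicle 1 D → J → D = 12; vehicle 2 D → P → Y → R → A → D = 80; combined 92.

Minimum combined distance: 92 miles.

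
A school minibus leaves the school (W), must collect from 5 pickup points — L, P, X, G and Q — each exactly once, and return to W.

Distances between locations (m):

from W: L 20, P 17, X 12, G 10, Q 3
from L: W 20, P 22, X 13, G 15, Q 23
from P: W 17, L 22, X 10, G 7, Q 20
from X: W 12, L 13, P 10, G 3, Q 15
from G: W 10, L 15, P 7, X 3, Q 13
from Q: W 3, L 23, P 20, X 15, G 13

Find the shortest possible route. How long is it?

Shortest round trip = 66 m.

There are 60 distinct closed tours to check (reversals are equivalent).
W→L→P→X→G→Q→W: 20+22+10+3+13+3 = 71
W→L→P→X→Q→G→W: 20+22+10+15+13+10 = 90
W→L→P→G→X→Q→W: 20+22+7+3+15+3 = 70
W→L→P→G→Q→X→W: 20+22+7+13+15+12 = 89
W→L→P→Q→X→G→W: 20+22+20+15+3+10 = 90
W→L→P→Q→G→X→W: 20+22+20+13+3+12 = 90
W→L→X→P→G→Q→W: 20+13+10+7+13+3 = 66
W→L→X→P→Q→G→W: 20+13+10+20+13+10 = 86
W→L→X→G→P→Q→W: 20+13+3+7+20+3 = 66
W→L→X→G→Q→P→W: 20+13+3+13+20+17 = 86
W→L→X→Q→P→G→W: 20+13+15+20+7+10 = 85
W→L→X→Q→G→P→W: 20+13+15+13+7+17 = 85
W→L→G→P→X→Q→W: 20+15+7+10+15+3 = 70
W→L→G→P→Q→X→W: 20+15+7+20+15+12 = 89
… (46 more)
The minimum is 66.
One optimal route: W → L → X → P → G → Q → W (or its reverse).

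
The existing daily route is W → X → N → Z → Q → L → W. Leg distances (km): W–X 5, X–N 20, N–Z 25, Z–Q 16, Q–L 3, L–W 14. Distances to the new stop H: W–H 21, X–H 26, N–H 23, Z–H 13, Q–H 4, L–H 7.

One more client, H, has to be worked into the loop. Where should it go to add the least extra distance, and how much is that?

+1 km — insert H between Z and Q.

Insertion cost between consecutive stops i–j is d(i,H) + d(H,j) − d(i,j):
  between W and X: 21 + 26 − 5 = 42
  between X and N: 26 + 23 − 20 = 29
  between N and Z: 23 + 13 − 25 = 11
  between Z and Q: 13 + 4 − 16 = 1
  between Q and L: 4 + 7 − 3 = 8
  between L and W: 7 + 21 − 14 = 14
Cheapest insertion is between Z and Q, adding 1.
New total = 83 + 1 = 84.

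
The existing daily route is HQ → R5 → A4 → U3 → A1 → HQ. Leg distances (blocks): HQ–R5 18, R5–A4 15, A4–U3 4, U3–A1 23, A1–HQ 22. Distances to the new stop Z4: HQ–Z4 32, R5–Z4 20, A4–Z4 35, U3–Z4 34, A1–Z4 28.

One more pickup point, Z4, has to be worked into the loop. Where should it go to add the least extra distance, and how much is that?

Insertion cost between consecutive stops i–j is d(i,Z4) + d(Z4,j) − d(i,j):
  between HQ and R5: 32 + 20 − 18 = 34
  between R5 and A4: 20 + 35 − 15 = 40
  between A4 and U3: 35 + 34 − 4 = 65
  between U3 and A1: 34 + 28 − 23 = 39
  between A1 and HQ: 28 + 32 − 22 = 38
Cheapest insertion is between HQ and R5, adding 34.
New total = 82 + 34 = 116.

Adding 34 blocks by placing Z4 on the HQ–R5 leg.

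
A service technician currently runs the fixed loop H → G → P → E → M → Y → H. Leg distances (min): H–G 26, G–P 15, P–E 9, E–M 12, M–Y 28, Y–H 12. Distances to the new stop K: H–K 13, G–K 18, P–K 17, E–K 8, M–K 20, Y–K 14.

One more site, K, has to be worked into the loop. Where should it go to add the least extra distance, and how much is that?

Insertion cost between consecutive stops i–j is d(i,K) + d(K,j) − d(i,j):
  between H and G: 13 + 18 − 26 = 5
  between G and P: 18 + 17 − 15 = 20
  between P and E: 17 + 8 − 9 = 16
  between E and M: 8 + 20 − 12 = 16
  between M and Y: 20 + 14 − 28 = 6
  between Y and H: 14 + 13 − 12 = 15
Cheapest insertion is between H and G, adding 5.
New total = 102 + 5 = 107.

+5 min — insert K between H and G.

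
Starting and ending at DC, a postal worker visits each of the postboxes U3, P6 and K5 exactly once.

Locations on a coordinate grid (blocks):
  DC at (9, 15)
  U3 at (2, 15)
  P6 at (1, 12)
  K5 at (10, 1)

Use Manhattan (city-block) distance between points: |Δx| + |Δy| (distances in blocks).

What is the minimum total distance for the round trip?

Shortest round trip = 46 blocks.

With 3 stops there are 3!/2 = 3 distinct round trips (a route and its reverse cost the same).
DC→U3→P6→K5→DC: 7+4+20+15 = 46
DC→U3→K5→P6→DC: 7+22+20+11 = 60
DC→P6→U3→K5→DC: 11+4+22+15 = 52
The minimum is 46.
One optimal route: DC → U3 → P6 → K5 → DC (or its reverse).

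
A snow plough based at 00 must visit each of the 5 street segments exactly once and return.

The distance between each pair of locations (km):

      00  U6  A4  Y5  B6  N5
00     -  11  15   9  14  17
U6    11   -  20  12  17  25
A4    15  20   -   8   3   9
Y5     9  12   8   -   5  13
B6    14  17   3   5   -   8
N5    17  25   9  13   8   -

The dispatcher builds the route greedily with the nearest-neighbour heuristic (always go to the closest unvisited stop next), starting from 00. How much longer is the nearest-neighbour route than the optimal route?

From 00: Y5=9, U6=11, B6=14, A4=15, N5=17 → choose Y5 (9).
From Y5: B6=5, A4=8, U6=12, N5=13 → choose B6 (5).
From B6: A4=3, N5=8, U6=17 → choose A4 (3).
From A4: N5=9, U6=20 → choose N5 (9).
From N5: U6=25 → choose U6 (25).
NN route 00 → Y5 → B6 → A4 → N5 → U6 → 00 costs 62.
Optimal: 00 → U6 → Y5 → B6 → A4 → N5 → 00 costs 57 (by enumerating all 60 distinct tours).
Excess = 62 − 57 = 5.

The nearest-neighbour route is 5 km longer than optimal.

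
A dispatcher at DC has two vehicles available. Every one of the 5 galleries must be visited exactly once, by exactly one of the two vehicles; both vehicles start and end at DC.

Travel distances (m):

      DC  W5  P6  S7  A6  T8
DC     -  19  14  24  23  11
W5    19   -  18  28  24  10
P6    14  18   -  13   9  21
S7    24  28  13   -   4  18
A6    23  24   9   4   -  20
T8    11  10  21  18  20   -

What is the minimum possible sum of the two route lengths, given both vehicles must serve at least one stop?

91 m — the smallest possible combined total.

Check every non-empty split of the stops between the two vehicles; for each half take its own optimal tour:
  {W5} + {P6, S7, A6, T8}: 38 + 56 = 94
  {P6} + {W5, S7, A6, T8}: 28 + 73 = 101
  {W5, P6} + {S7, A6, T8}: 51 + 56 = 107
  {S7} + {W5, P6, A6, T8}: 48 + 68 = 116
  {W5, S7} + {P6, A6, T8}: 71 + 54 = 125
  {P6, S7} + {W5, A6, T8}: 51 + 68 = 119
  … (15 splits in total)
  {P6, S7, A6} + {W5, T8}: 51 + 40 = 91  ← best
Best: vehicle 1 DC → P6 → A6 → S7 → DC = 51; vehicle 2 DC → W5 → T8 → DC = 40; combined 91.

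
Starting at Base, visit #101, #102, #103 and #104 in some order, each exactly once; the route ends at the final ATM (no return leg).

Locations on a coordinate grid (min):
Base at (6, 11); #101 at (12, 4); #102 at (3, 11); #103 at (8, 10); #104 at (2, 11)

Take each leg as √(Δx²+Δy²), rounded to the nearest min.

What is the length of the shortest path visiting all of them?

There are 4! = 24 possible orderings.
Base→#101→#102→#103→#104: 9+11+5+6 = 31
Base→#101→#102→#104→#103: 9+11+1+6 = 27
Base→#101→#103→#102→#104: 9+7+5+1 = 22
Base→#101→#103→#104→#102: 9+7+6+1 = 23
Base→#101→#104→#102→#103: 9+12+1+5 = 27
Base→#101→#104→#103→#102: 9+12+6+5 = 32
Base→#102→#101→#103→#104: 3+11+7+6 = 27
Base→#102→#101→#104→#103: 3+11+12+6 = 32
Base→#102→#103→#101→#104: 3+5+7+12 = 27
Base→#102→#103→#104→#101: 3+5+6+12 = 26
Base→#102→#104→#101→#103: 3+1+12+7 = 23
Base→#102→#104→#103→#101: 3+1+6+7 = 17
Base→#103→#101→#102→#104: 2+7+11+1 = 21
Base→#103→#101→#104→#102: 2+7+12+1 = 22
… (10 more)
The minimum is 17.
One shortest path: Base → #102 → #104 → #103 → #101.

Minimum one-way distance = 17 min.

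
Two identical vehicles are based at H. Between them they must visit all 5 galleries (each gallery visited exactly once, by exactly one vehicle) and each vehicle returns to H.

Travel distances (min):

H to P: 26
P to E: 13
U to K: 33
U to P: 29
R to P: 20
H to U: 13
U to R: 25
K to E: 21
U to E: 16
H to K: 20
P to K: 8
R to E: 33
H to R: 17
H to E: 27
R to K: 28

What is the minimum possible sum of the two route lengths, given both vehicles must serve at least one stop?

Minimum combined distance: 104 min.

Try each way of splitting the stops between the two vehicles (each non-empty) and, for each split, find the best tour for each vehicle:
  {U} + {R, P, K, E}: 26 + 91 = 117
  {R} + {U, P, K, E}: 34 + 70 = 104
  {U, R} + {P, K, E}: 55 + 68 = 123
  {P} + {U, R, K, E}: 52 + 95 = 147
  {U, P} + {R, K, E}: 68 + 91 = 159
  {R, P} + {U, K, E}: 63 + 70 = 133
  … (15 splits in total)
Best: vehicle 1 H → R → H = 34; vehicle 2 H → U → E → P → K → H = 70; combined 104.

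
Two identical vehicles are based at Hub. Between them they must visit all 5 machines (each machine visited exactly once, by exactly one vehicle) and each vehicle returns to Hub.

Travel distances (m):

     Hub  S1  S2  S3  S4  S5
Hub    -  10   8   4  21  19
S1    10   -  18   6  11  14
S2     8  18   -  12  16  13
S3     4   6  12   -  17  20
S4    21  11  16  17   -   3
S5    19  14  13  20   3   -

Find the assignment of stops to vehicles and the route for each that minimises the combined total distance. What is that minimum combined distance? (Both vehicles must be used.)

Minimum combined distance: 53 m.

There are 2^4 − 1 = 15 ways to divide the 5 stops into two non-empty groups. For each, the best each vehicle can do is its own shortest tour through its group:
  {S1} + {S2, S3, S4, S5}: 20 + 45 = 65
  {S2} + {S1, S3, S4, S5}: 16 + 43 = 59
  {S1, S2} + {S3, S4, S5}: 36 + 43 = 79
  {S3} + {S1, S2, S4, S5}: 8 + 45 = 53
  {S1, S3} + {S2, S4, S5}: 20 + 45 = 65
  {S2, S3} + {S1, S4, S5}: 24 + 43 = 67
  … (15 splits in total)
Best: vehicle 1 Hub → S3 → Hub = 8; vehicle 2 Hub → S1 → S4 → S5 → S2 → Hub = 45; combined 53.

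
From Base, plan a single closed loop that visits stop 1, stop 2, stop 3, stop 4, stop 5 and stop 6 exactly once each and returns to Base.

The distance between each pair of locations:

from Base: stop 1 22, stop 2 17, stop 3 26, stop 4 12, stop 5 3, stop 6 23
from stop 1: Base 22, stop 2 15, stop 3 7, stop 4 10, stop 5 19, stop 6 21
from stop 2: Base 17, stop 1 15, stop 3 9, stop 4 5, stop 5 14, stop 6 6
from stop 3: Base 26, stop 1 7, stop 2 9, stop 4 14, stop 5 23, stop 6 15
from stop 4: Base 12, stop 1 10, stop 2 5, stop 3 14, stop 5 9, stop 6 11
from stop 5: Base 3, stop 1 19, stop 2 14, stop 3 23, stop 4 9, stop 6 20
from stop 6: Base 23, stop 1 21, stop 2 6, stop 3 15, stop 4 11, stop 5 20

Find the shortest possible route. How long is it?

There are 360 distinct closed tours to check (reversals are equivalent).
Base-stop 1-stop 2-stop 3-stop 4-stop 5-stop 6-Base: 22+15+9+14+9+20+23 = 112
Base-stop 1-stop 2-stop 3-stop 4-stop 6-stop 5-Base: 22+15+9+14+11+20+3 = 94
Base-stop 1-stop 2-stop 3-stop 5-stop 4-stop 6-Base: 22+15+9+23+9+11+23 = 112
Base-stop 1-stop 2-stop 3-stop 5-stop 6-stop 4-Base: 22+15+9+23+20+11+12 = 112
Base-stop 1-stop 2-stop 3-stop 6-stop 4-stop 5-Base: 22+15+9+15+11+9+3 = 84
Base-stop 1-stop 2-stop 3-stop 6-stop 5-stop 4-Base: 22+15+9+15+20+9+12 = 102
Base-stop 1-stop 2-stop 4-stop 3-stop 5-stop 6-Base: 22+15+5+14+23+20+23 = 122
Base-stop 1-stop 2-stop 4-stop 3-stop 6-stop 5-Base: 22+15+5+14+15+20+3 = 94
… (352 more)
Base-stop 1-stop 3-stop 2-stop 6-stop 4-stop 5-Base: 22+7+9+6+11+9+3 = 67  ← best
The minimum is 67.
One optimal route: Base → stop 1 → stop 3 → stop 2 → stop 6 → stop 4 → stop 5 → Base (or its reverse).

Shortest round trip = 67.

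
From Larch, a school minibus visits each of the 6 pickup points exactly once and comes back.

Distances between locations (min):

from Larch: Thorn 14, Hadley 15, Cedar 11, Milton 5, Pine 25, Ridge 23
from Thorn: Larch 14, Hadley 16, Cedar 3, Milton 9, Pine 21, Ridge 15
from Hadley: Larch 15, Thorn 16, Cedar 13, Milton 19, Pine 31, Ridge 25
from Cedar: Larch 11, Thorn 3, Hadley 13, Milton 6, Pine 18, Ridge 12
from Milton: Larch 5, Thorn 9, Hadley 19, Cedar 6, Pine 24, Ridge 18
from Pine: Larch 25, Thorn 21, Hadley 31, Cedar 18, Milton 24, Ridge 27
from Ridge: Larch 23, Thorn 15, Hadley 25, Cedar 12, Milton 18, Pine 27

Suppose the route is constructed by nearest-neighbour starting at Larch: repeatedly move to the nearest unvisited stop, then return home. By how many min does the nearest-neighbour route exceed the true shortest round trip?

Excess over optimum: 8 min.

From Larch: Milton=5, Cedar=11, Thorn=14, Hadley=15, Ridge=23, Pine=25 → choose Milton (5).
From Milton: Cedar=6, Thorn=9, Ridge=18, Hadley=19, Pine=24 → choose Cedar (6).
From Cedar: Thorn=3, Ridge=12, Hadley=13, Pine=18 → choose Thorn (3).
From Thorn: Ridge=15, Hadley=16, Pine=21 → choose Ridge (15).
From Ridge: Hadley=25, Pine=27 → choose Hadley (25).
From Hadley: Pine=31 → choose Pine (31).
NN route Larch → Milton → Cedar → Thorn → Ridge → Hadley → Pine → Larch costs 110.
Optimal: Larch → Hadley → Thorn → Cedar → Pine → Ridge → Milton → Larch costs 102 (by enumerating all 360 distinct tours).
Excess = 110 − 102 = 8.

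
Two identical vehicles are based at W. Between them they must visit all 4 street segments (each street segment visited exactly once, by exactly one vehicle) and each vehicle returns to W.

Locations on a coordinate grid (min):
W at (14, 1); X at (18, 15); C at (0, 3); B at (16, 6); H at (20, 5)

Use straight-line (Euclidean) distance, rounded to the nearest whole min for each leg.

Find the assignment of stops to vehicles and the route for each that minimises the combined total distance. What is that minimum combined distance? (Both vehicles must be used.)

Minimum combined distance: 59 min.

Check every non-empty split of the stops between the two vehicles; for each half take its own optimal tour:
  {X} + {C, B, H}: 30 + 41 = 71
  {C} + {X, B, H}: 28 + 31 = 59
  {X, C} + {B, H}: 51 + 16 = 67
  {B} + {X, C, H}: 10 + 53 = 63
  {X, B} + {C, H}: 29 + 41 = 70
  {C, B} + {X, H}: 35 + 32 = 67
  … (7 splits in total)
Best: vehicle 1 W → C → W = 28; vehicle 2 W → B → X → H → W = 31; combined 59.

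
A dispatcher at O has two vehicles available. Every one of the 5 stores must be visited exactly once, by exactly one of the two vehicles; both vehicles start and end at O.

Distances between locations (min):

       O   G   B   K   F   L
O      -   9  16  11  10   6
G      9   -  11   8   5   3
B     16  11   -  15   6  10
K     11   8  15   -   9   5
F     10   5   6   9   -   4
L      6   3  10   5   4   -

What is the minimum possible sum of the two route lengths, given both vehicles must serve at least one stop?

Check every non-empty split of the stops between the two vehicles; for each half take its own optimal tour:
  {G} + {B, K, F, L}: 18 + 42 = 60
  {B} + {G, K, F, L}: 32 + 34 = 66
  {G, B} + {K, F, L}: 36 + 30 = 66
  {K} + {G, B, F, L}: 22 + 36 = 58
  {G, K} + {B, F, L}: 28 + 32 = 60
  {B, K} + {G, F, L}: 42 + 24 = 66
  … (15 splits in total)
Best: vehicle 1 O → K → O = 22; vehicle 2 O → G → B → F → L → O = 36; combined 58.

Minimum combined distance: 58 min.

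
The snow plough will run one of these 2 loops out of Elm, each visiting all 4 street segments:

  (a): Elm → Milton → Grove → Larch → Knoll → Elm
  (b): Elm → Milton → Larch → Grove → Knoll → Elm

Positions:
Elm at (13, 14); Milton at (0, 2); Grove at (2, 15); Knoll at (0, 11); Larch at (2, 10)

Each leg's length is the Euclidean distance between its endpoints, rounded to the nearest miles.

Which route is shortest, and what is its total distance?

Shortest is (b), total 48 miles.

(a): 18 + 13 + 5 + 2 + 13 = 51
(b): 18 + 8 + 5 + 4 + 13 = 48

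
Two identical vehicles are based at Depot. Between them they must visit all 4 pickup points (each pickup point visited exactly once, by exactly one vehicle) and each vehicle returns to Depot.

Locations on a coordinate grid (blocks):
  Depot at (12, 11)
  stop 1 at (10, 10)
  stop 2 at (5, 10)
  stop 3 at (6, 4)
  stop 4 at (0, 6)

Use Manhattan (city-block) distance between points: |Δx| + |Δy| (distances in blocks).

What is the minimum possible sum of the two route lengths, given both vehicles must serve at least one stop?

There are 2^3 − 1 = 7 ways to divide the 4 stops into two non-empty groups. For each, the best each vehicle can do is its own shortest tour through its group:
  {stop 1} + {stop 2, stop 3, stop 4}: 6 + 38 = 44
  {stop 2} + {stop 1, stop 3, stop 4}: 16 + 38 = 54
  {stop 1, stop 2} + {stop 3, stop 4}: 16 + 38 = 54
  {stop 3} + {stop 1, stop 2, stop 4}: 26 + 34 = 60
  {stop 1, stop 3} + {stop 2, stop 4}: 26 + 34 = 60
  {stop 2, stop 3} + {stop 1, stop 4}: 28 + 34 = 62
  … (7 splits in total)
Best: vehicle 1 Depot → stop 1 → Depot = 6; vehicle 2 Depot → stop 2 → stop 4 → stop 3 → Depot = 38; combined 44.

Minimum combined distance: 44 blocks.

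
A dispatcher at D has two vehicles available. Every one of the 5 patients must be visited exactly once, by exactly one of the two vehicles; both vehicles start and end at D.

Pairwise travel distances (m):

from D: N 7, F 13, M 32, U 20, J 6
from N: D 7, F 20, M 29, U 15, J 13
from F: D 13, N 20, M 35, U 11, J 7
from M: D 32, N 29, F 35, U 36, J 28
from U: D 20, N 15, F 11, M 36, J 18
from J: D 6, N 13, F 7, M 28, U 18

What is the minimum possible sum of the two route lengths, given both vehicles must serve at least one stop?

Minimum combined distance: 106 m.

Try each way of splitting the stops between the two vehicles (each non-empty) and, for each split, find the best tour for each vehicle:
  {N} + {F, M, U, J}: 14 + 92 = 106
  {F} + {N, M, U, J}: 26 + 92 = 118
  {N, F} + {M, U, J}: 40 + 90 = 130
  {M} + {N, F, U, J}: 64 + 46 = 110
  {N, M} + {F, U, J}: 68 + 44 = 112
  {F, M} + {N, U, J}: 80 + 46 = 126
  … (15 splits in total)
Best: vehicle 1 D → N → D = 14; vehicle 2 D → M → U → F → J → D = 92; combined 106.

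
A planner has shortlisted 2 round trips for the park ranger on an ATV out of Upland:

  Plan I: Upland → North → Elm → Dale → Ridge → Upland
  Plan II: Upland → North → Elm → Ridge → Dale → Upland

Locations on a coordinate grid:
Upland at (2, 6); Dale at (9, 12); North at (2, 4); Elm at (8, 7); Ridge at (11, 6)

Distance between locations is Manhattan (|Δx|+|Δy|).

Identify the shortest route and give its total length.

Plan I: 2 + 9 + 6 + 8 + 9 = 34
Plan II: 2 + 9 + 4 + 8 + 13 = 36

Shortest is Plan I, total 34.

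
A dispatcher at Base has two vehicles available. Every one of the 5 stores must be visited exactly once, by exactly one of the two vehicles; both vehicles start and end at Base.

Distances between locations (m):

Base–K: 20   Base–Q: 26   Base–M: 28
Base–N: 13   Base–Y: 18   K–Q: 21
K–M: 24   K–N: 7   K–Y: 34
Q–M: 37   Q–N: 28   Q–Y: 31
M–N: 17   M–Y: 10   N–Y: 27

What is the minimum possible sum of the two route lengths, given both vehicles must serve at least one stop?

Try each way of splitting the stops between the two vehicles (each non-empty) and, for each split, find the best tour for each vehicle:
  {K} + {Q, M, N, Y}: 40 + 97 = 137
  {Q} + {K, M, N, Y}: 52 + 72 = 124
  {K, Q} + {M, N, Y}: 67 + 58 = 125
  {M} + {K, Q, N, Y}: 56 + 90 = 146
  {K, M} + {Q, N, Y}: 72 + 90 = 162
  {Q, M} + {K, N, Y}: 91 + 72 = 163
  … (15 splits in total)
  {K, Q, N} + {M, Y}: 67 + 56 = 123  ← best
Best: vehicle 1 Base → Q → K → N → Base = 67; vehicle 2 Base → M → Y → Base = 56; combined 123.

123 m — the smallest possible combined total.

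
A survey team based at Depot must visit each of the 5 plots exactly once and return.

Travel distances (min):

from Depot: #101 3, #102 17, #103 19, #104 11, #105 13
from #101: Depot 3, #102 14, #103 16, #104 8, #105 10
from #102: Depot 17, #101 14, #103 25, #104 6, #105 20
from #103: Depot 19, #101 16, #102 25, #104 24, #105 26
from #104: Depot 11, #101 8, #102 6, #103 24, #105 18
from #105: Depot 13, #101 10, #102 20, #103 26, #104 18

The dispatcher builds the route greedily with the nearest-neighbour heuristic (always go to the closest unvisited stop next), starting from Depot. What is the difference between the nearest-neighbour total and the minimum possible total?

1 min longer than the optimal tour.

Depot: #101=3, #104=11, #105=13, #102=17, #103=19 ⇒ #101
#101: #104=8, #105=10, #102=14, #103=16 ⇒ #104
#104: #102=6, #105=18, #103=24 ⇒ #102
#102: #105=20, #103=25 ⇒ #105
#105: #103=26 ⇒ #103
NN route Depot → #101 → #104 → #102 → #105 → #103 → Depot costs 82.
Optimal: Depot → #101 → #103 → #102 → #104 → #105 → Depot costs 81 (by enumerating all 60 distinct tours).
Excess = 82 − 81 = 1.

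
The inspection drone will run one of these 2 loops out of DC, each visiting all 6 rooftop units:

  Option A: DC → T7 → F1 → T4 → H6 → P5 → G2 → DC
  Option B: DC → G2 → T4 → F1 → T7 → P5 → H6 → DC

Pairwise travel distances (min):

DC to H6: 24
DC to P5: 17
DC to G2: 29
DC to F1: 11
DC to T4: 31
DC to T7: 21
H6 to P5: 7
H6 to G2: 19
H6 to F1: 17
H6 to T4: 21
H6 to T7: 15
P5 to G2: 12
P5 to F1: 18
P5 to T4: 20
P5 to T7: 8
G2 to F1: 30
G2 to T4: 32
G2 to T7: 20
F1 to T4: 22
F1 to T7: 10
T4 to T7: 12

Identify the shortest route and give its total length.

Shortest is Option A, total 122 min.

Option A: 21 + 10 + 22 + 21 + 7 + 12 + 29 = 122
Option B: 29 + 32 + 22 + 10 + 8 + 7 + 24 = 132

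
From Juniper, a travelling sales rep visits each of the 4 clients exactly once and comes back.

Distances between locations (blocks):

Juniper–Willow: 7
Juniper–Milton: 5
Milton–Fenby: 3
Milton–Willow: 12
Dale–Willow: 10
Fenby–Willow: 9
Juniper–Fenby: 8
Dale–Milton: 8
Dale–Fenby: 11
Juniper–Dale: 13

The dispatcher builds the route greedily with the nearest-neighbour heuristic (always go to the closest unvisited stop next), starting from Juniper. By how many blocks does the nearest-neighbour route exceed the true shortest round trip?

4 blocks longer than the optimal tour.

From Juniper: Milton=5, Willow=7, Fenby=8, Dale=13 → choose Milton (5).
From Milton: Fenby=3, Dale=8, Willow=12 → choose Fenby (3).
From Fenby: Willow=9, Dale=11 → choose Willow (9).
From Willow: Dale=10 → choose Dale (10).
NN route Juniper → Milton → Fenby → Willow → Dale → Juniper costs 40.
Optimal: Juniper → Milton → Fenby → Dale → Willow → Juniper costs 36 (by enumerating all 12 distinct tours).
Excess = 40 − 36 = 4.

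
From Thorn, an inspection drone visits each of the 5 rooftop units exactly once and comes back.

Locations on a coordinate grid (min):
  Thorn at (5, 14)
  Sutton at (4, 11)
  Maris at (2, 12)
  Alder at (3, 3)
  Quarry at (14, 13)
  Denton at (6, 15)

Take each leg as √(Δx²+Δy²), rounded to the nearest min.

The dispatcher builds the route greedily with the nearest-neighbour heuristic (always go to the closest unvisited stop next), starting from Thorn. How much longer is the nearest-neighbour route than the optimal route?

2 min longer than the optimal tour.

From Thorn: Denton=1, Sutton=3, Maris=4, Quarry=9, Alder=11 → choose Denton (1).
From Denton: Sutton=4, Maris=5, Quarry=8, Alder=12 → choose Sutton (4).
From Sutton: Maris=2, Alder=8, Quarry=10 → choose Maris (2).
From Maris: Alder=9, Quarry=12 → choose Alder (9).
From Alder: Quarry=15 → choose Quarry (15).
NN route Thorn → Denton → Sutton → Maris → Alder → Quarry → Thorn costs 40.
Optimal: Thorn → Sutton → Maris → Alder → Quarry → Denton → Thorn costs 38 (by enumerating all 60 distinct tours).
Excess = 40 − 38 = 2.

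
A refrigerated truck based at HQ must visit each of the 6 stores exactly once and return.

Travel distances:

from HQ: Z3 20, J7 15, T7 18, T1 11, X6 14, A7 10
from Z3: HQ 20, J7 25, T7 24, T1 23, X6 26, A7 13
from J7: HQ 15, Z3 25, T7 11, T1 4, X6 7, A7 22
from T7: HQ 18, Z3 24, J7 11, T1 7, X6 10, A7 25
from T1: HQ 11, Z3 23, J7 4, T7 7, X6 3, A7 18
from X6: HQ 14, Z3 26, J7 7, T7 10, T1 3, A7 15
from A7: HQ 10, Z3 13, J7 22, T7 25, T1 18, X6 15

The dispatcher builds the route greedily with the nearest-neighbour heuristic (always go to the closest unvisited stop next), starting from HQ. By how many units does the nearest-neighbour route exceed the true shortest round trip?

From HQ: A7=10, T1=11, X6=14, J7=15, T7=18, Z3=20 → choose A7 (10).
From A7: Z3=13, X6=15, T1=18, J7=22, T7=25 → choose Z3 (13).
From Z3: T1=23, T7=24, J7=25, X6=26 → choose T1 (23).
From T1: X6=3, J7=4, T7=7 → choose X6 (3).
From X6: J7=7, T7=10 → choose J7 (7).
From J7: T7=11 → choose T7 (11).
NN route HQ → A7 → Z3 → T1 → X6 → J7 → T7 → HQ costs 85.
Optimal: HQ → J7 → T1 → X6 → T7 → Z3 → A7 → HQ costs 79 (by enumerating all 360 distinct tours).
Excess = 85 − 79 = 6.

Excess over optimum: 6.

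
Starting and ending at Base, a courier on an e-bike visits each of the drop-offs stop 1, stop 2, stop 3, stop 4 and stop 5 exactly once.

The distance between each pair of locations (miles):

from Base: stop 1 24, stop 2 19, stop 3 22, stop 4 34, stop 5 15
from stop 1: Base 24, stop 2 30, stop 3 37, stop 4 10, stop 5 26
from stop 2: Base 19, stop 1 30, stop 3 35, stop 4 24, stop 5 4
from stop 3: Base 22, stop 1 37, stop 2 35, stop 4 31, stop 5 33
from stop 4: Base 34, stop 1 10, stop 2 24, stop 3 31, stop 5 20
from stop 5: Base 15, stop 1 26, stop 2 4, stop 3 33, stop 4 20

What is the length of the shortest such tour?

There are 60 distinct closed tours to check (reversals are equivalent).
Base → stop 1 → stop 2 → stop 3 → stop 4 → stop 5 → Base: 24+30+35+31+20+15 = 155
Base → stop 1 → stop 2 → stop 3 → stop 5 → stop 4 → Base: 24+30+35+33+20+34 = 176
Base → stop 1 → stop 2 → stop 4 → stop 3 → stop 5 → Base: 24+30+24+31+33+15 = 157
Base → stop 1 → stop 2 → stop 4 → stop 5 → stop 3 → Base: 24+30+24+20+33+22 = 153
Base → stop 1 → stop 2 → stop 5 → stop 3 → stop 4 → Base: 24+30+4+33+31+34 = 156
Base → stop 1 → stop 2 → stop 5 → stop 4 → stop 3 → Base: 24+30+4+20+31+22 = 131
Base → stop 1 → stop 3 → stop 2 → stop 4 → stop 5 → Base: 24+37+35+24+20+15 = 155
Base → stop 1 → stop 3 → stop 2 → stop 5 → stop 4 → Base: 24+37+35+4+20+34 = 154
Base → stop 1 → stop 3 → stop 4 → stop 2 → stop 5 → Base: 24+37+31+24+4+15 = 135
Base → stop 1 → stop 3 → stop 4 → stop 5 → stop 2 → Base: 24+37+31+20+4+19 = 135
Base → stop 1 → stop 3 → stop 5 → stop 2 → stop 4 → Base: 24+37+33+4+24+34 = 156
Base → stop 1 → stop 3 → stop 5 → stop 4 → stop 2 → Base: 24+37+33+20+24+19 = 157
Base → stop 1 → stop 4 → stop 2 → stop 3 → stop 5 → Base: 24+10+24+35+33+15 = 141
Base → stop 1 → stop 4 → stop 2 → stop 5 → stop 3 → Base: 24+10+24+4+33+22 = 117
… (46 more)
Base → stop 2 → stop 5 → stop 1 → stop 4 → stop 3 → Base: 19+4+26+10+31+22 = 112  ← best
The minimum is 112.
One optimal route: Base → stop 2 → stop 5 → stop 1 → stop 4 → stop 3 → Base (or its reverse).

112 miles — the shortest possible round trip.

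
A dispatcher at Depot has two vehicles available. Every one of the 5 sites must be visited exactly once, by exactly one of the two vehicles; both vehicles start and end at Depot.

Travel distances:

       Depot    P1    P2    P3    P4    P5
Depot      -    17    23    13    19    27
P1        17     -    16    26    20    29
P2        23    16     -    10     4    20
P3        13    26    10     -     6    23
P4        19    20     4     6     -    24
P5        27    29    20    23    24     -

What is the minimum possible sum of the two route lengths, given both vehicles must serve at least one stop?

104 — the smallest possible combined total.

Try each way of splitting the stops between the two vehicles (each non-empty) and, for each split, find the best tour for each vehicle:
  {P1} + {P2, P3, P4, P5}: 34 + 70 = 104
  {P2} + {P1, P3, P4, P5}: 46 + 89 = 135
  {P1, P2} + {P3, P4, P5}: 56 + 70 = 126
  {P3} + {P1, P2, P4, P5}: 26 + 88 = 114
  {P1, P3} + {P2, P4, P5}: 56 + 70 = 126
  {P2, P3} + {P1, P4, P5}: 46 + 88 = 134
  … (15 splits in total)
Best: vehicle 1 Depot → P1 → Depot = 34; vehicle 2 Depot → P3 → P4 → P2 → P5 → Depot = 70; combined 104.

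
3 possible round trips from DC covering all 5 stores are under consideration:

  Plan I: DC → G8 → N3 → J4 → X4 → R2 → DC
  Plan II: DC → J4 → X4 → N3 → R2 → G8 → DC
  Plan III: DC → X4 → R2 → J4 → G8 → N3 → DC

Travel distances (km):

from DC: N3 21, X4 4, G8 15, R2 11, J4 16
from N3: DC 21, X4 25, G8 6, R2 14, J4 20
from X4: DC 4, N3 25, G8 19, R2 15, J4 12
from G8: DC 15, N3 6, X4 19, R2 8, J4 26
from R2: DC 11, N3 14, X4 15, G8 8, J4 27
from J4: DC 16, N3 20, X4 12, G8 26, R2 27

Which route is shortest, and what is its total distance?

Shortest is Plan I, total 79 km.

Plan I: 15 + 6 + 20 + 12 + 15 + 11 = 79
Plan II: 16 + 12 + 25 + 14 + 8 + 15 = 90
Plan III: 4 + 15 + 27 + 26 + 6 + 21 = 99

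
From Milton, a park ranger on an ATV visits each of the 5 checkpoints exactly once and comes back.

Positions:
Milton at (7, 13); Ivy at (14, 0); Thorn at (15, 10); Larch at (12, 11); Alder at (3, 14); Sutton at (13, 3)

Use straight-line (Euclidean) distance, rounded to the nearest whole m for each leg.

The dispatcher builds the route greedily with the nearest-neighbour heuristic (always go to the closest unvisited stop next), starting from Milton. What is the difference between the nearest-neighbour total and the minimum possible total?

Milton: Alder=4, Larch=5, Thorn=9, Sutton=12, Ivy=15 ⇒ Alder
Alder: Larch=9, Thorn=13, Sutton=15, Ivy=18 ⇒ Larch
Larch: Thorn=3, Sutton=8, Ivy=11 ⇒ Thorn
Thorn: Sutton=7, Ivy=10 ⇒ Sutton
Sutton: Ivy=3 ⇒ Ivy
NN route Milton → Alder → Larch → Thorn → Sutton → Ivy → Milton costs 41.
Optimal: Milton → Larch → Thorn → Ivy → Sutton → Alder → Milton costs 40 (by enumerating all 60 distinct tours).
Excess = 41 − 40 = 1.

Excess over optimum: 1 m.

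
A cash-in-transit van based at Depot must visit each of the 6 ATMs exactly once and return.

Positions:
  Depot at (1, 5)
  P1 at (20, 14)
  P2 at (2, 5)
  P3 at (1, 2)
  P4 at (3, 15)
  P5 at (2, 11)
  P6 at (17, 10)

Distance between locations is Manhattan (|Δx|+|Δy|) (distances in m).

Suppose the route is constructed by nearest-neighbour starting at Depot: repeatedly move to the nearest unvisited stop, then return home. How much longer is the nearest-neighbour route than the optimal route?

Excess over optimum: 2 m.

Depot: P2=1, P3=3, P5=7, P4=12, P6=21, P1=28 ⇒ P2
P2: P3=4, P5=6, P4=11, P6=20, P1=27 ⇒ P3
P3: P5=10, P4=15, P6=24, P1=31 ⇒ P5
P5: P4=5, P6=16, P1=21 ⇒ P4
P4: P1=18, P6=19 ⇒ P1
P1: P6=7 ⇒ P6
NN route Depot → P2 → P3 → P5 → P4 → P1 → P6 → Depot costs 66.
Optimal: Depot → P2 → P5 → P4 → P1 → P6 → P3 → Depot costs 64 (by enumerating all 360 distinct tours).
Excess = 66 − 64 = 2.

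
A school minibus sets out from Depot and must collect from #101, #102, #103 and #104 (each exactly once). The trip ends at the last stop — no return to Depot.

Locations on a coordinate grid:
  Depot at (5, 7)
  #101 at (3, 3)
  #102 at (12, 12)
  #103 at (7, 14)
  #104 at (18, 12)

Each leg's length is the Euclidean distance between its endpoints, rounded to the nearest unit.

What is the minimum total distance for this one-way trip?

Minimum one-way distance = 27.

There are 4! = 24 possible orderings.
Depot - #101 - #102 - #103 - #104: 4+13+5+11 = 33
Depot - #101 - #102 - #104 - #103: 4+13+6+11 = 34
Depot - #101 - #103 - #102 - #104: 4+12+5+6 = 27
Depot - #101 - #103 - #104 - #102: 4+12+11+6 = 33
Depot - #101 - #104 - #102 - #103: 4+17+6+5 = 32
Depot - #101 - #104 - #103 - #102: 4+17+11+5 = 37
Depot - #102 - #101 - #103 - #104: 9+13+12+11 = 45
Depot - #102 - #101 - #104 - #103: 9+13+17+11 = 50
Depot - #102 - #103 - #101 - #104: 9+5+12+17 = 43
Depot - #102 - #103 - #104 - #101: 9+5+11+17 = 42
Depot - #102 - #104 - #101 - #103: 9+6+17+12 = 44
Depot - #102 - #104 - #103 - #101: 9+6+11+12 = 38
Depot - #103 - #101 - #102 - #104: 7+12+13+6 = 38
Depot - #103 - #101 - #104 - #102: 7+12+17+6 = 42
… (10 more)
The minimum is 27.
One shortest path: Depot → #101 → #103 → #102 → #104.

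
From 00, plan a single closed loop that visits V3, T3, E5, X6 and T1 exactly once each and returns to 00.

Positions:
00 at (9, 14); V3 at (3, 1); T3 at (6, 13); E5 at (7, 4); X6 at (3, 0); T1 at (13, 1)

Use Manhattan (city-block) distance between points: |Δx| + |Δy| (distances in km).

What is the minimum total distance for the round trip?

There are 60 distinct closed tours to check (reversals are equivalent).
00 → V3 → T3 → E5 → X6 → T1 → 00: 19+15+10+8+11+17 = 80
00 → V3 → T3 → E5 → T1 → X6 → 00: 19+15+10+9+11+20 = 84
00 → V3 → T3 → X6 → E5 → T1 → 00: 19+15+16+8+9+17 = 84
00 → V3 → T3 → X6 → T1 → E5 → 00: 19+15+16+11+9+12 = 82
00 → V3 → T3 → T1 → E5 → X6 → 00: 19+15+19+9+8+20 = 90
00 → V3 → T3 → T1 → X6 → E5 → 00: 19+15+19+11+8+12 = 84
00 → V3 → E5 → T3 → X6 → T1 → 00: 19+7+10+16+11+17 = 80
00 → V3 → E5 → T3 → T1 → X6 → 00: 19+7+10+19+11+20 = 86
00 → V3 → E5 → X6 → T3 → T1 → 00: 19+7+8+16+19+17 = 86
00 → V3 → E5 → X6 → T1 → T3 → 00: 19+7+8+11+19+4 = 68
00 → V3 → E5 → T1 → T3 → X6 → 00: 19+7+9+19+16+20 = 90
00 → V3 → E5 → T1 → X6 → T3 → 00: 19+7+9+11+16+4 = 66
00 → V3 → X6 → T3 → E5 → T1 → 00: 19+1+16+10+9+17 = 72
00 → V3 → X6 → T3 → T1 → E5 → 00: 19+1+16+19+9+12 = 76
… (46 more)
00 → T3 → E5 → V3 → X6 → T1 → 00: 4+10+7+1+11+17 = 50  ← best
The minimum is 50.
One optimal route: 00 → T3 → E5 → V3 → X6 → T1 → 00 (or its reverse).

Minimum total distance: 50 km.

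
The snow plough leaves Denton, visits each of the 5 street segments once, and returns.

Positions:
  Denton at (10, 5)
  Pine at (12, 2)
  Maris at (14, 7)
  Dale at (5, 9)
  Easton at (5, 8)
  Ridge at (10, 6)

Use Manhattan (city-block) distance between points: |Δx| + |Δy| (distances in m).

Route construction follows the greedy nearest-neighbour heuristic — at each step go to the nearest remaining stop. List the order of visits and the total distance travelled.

Total distance 36 m via the nearest-neighbour route Denton → Ridge → Maris → Pine → Easton → Dale → Denton.

At Denton the remaining stops are Ridge 1, Pine 5, Maris 6, Easton 8, Dale 9; go to Ridge.
At Ridge the remaining stops are Maris 5, Pine 6, Easton 7, Dale 8; go to Maris.
At Maris the remaining stops are Pine 7, Easton 10, Dale 11; go to Pine.
At Pine the remaining stops are Easton 13, Dale 14; go to Easton.
At Easton the remaining stops are Dale 1; go to Dale.
Return Dale→Denton: 9.
Total = 1 + 5 + 7 + 13 + 1 + 9 = 36.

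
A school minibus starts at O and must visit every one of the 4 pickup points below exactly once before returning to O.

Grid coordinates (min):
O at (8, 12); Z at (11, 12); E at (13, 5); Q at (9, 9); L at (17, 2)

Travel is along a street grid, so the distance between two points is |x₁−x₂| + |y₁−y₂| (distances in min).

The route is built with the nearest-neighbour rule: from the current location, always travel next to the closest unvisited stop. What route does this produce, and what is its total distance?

O → [Z:3 / Q:4 / E:12 / L:19] → Z (3)
Z → [Q:5 / E:9 / L:16] → Q (5)
Q → [E:8 / L:15] → E (8)
E → [L:7] → L (7)
Return L→O: 19.
Total = 3 + 5 + 8 + 7 + 19 = 42.

Nearest-neighbour total = 42 min; route O → Z → Q → E → L → O.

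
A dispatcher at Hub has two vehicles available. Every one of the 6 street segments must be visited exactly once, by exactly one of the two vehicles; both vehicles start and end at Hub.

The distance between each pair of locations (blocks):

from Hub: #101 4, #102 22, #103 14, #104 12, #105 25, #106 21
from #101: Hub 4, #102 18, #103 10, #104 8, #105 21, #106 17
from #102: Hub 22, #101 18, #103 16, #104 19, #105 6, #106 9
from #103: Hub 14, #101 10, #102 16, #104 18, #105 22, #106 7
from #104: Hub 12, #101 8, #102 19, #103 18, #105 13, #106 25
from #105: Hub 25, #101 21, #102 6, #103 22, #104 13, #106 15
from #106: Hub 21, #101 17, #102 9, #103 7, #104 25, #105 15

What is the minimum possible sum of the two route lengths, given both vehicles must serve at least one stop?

Minimum combined distance: 69 blocks.

There are 2^5 − 1 = 31 ways to divide the 6 stops into two non-empty groups. For each, the best each vehicle can do is its own shortest tour through its group:
  {#101} + {#102, #103, #104, #105, #106}: 8 + 61 = 69
  {#102} + {#101, #103, #104, #105, #106}: 44 + 61 = 105
  {#101, #102} + {#103, #104, #105, #106}: 44 + 61 = 105
  {#103} + {#101, #102, #104, #105, #106}: 28 + 61 = 89
  {#101, #103} + {#102, #104, #105, #106}: 28 + 61 = 89
  {#102, #103} + {#101, #104, #105, #106}: 52 + 61 = 113
  … (31 splits in total)
Best: vehicle 1 Hub → #101 → Hub = 8; vehicle 2 Hub → #103 → #106 → #102 → #105 → #104 → Hub = 61; combined 69.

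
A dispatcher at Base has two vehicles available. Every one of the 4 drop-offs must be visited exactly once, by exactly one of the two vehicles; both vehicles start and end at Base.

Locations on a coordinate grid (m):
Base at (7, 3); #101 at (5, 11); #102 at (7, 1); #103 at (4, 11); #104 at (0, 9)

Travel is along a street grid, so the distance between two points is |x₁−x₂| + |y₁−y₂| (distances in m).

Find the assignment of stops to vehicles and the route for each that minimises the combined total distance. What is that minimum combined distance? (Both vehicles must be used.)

There are 2^3 − 1 = 7 ways to divide the 4 stops into two non-empty groups. For each, the best each vehicle can do is its own shortest tour through its group:
  {#101} + {#102, #103, #104}: 20 + 34 = 54
  {#102} + {#101, #103, #104}: 4 + 30 = 34
  {#101, #102} + {#103, #104}: 24 + 30 = 54
  {#103} + {#101, #102, #104}: 22 + 34 = 56
  {#101, #103} + {#102, #104}: 22 + 30 = 52
  {#102, #103} + {#101, #104}: 26 + 30 = 56
  … (7 splits in total)
Best: vehicle 1 Base → #102 → Base = 4; vehicle 2 Base → #101 → #103 → #104 → Base = 30; combined 34.

Minimum combined distance: 34 m.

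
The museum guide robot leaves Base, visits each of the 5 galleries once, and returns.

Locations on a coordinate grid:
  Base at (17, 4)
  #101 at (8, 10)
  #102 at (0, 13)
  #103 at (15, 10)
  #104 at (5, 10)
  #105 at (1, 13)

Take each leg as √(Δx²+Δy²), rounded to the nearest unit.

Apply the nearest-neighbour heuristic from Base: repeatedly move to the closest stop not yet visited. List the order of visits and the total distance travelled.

Base → [#103:6 / #101:11 / #104:13 / #105:18 / #102:19] → #103 (6)
#103 → [#101:7 / #104:10 / #105:14 / #102:15] → #101 (7)
#101 → [#104:3 / #105:8 / #102:9] → #104 (3)
#104 → [#105:5 / #102:6] → #105 (5)
#105 → [#102:1] → #102 (1)
Return #102→Base: 19.
Total = 6 + 7 + 3 + 5 + 1 + 19 = 41.

41 along Base → #103 → #101 → #104 → #105 → #102 → Base.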